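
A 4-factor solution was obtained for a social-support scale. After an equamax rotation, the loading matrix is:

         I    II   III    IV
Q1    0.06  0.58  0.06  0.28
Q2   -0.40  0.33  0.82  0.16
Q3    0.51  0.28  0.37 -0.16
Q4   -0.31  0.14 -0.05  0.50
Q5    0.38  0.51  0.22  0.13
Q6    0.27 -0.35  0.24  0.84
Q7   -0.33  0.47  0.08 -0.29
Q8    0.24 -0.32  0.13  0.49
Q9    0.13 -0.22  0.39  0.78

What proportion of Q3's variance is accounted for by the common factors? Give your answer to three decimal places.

0.501

h² = 0.51² + 0.28² + 0.37² + (-0.16)² = 0.2601 + 0.0784 + 0.1369 + 0.0256 = 0.5010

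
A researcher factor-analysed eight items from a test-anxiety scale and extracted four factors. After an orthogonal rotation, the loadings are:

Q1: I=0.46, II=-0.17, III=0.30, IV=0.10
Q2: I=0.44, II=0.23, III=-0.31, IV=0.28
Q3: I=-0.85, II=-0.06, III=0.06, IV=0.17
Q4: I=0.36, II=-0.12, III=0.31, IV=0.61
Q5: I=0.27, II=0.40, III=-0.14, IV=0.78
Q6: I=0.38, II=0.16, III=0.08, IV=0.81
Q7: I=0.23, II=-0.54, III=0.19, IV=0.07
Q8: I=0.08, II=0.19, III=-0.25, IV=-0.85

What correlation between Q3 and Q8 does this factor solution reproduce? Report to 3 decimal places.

r̂ = Σ λ_i·λ_j across factors = (-0.85)(0.08) + (-0.06)(0.19) + (0.06)(-0.25) + (0.17)(-0.85)
  = -0.0680 -0.0114 -0.0150 -0.1445 = -0.2389

-0.239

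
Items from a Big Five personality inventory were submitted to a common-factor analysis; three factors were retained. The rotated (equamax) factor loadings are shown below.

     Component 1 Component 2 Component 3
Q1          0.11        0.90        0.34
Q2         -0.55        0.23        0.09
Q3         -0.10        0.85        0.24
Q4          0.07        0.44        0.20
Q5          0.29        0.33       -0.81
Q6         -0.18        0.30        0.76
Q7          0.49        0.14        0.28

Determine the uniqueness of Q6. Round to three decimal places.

h² = (-0.18)² + 0.30² + 0.76² = 0.0324 + 0.0900 + 0.5776 = 0.7000
Uniqueness u² = 1 − h² = 1 − 0.7000 = 0.3000

0.300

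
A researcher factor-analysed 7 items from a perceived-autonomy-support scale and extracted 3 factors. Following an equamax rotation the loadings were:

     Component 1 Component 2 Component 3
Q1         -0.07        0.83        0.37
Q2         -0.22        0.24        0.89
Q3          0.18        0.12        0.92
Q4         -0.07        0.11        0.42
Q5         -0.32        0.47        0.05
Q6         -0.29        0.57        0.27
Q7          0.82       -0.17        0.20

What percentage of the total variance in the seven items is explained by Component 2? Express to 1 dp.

19.3%

SS loadings for Component 2 = 0.83² + 0.24² + 0.12² + 0.11² + 0.47² + 0.57² + (-0.17)² = 1.3477
With 7 standardized items, total variance = 7. Proportion = 1.3477/7 = 0.1925 → 19.25%.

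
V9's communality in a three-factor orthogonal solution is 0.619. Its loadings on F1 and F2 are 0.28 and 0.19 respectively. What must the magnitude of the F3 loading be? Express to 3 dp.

0.710

Under orthogonal rotation h² = Σλ², so λ_F3² = h² − (0.1145) = 0.619 − 0.1145 = 0.5045.
|λ| = √0.5045 = 0.7103.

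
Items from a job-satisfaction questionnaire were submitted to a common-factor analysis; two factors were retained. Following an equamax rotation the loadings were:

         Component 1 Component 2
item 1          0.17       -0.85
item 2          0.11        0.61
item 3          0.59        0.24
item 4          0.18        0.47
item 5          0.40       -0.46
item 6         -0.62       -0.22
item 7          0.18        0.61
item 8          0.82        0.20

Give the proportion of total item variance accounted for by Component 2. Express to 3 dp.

0.256

SS loadings for Component 2 = (-0.85)² + 0.61² + 0.24² + 0.47² + (-0.46)² + (-0.22)² + 0.61² + 0.20² = 2.0452
Proportion of variance = 2.0452 / 8 = 0.2556.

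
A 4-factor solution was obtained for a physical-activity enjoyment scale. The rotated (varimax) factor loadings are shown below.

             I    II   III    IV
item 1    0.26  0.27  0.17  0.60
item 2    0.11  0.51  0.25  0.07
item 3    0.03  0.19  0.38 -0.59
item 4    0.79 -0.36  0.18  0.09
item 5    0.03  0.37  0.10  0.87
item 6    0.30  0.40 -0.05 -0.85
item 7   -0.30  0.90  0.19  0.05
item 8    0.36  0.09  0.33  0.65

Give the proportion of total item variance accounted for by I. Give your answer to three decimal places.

SS loadings for I = 0.26² + 0.11² + 0.03² + 0.79² + 0.03² + 0.30² + (-0.30)² + 0.36² = 1.0152
Proportion of variance = 1.0152 / 8 = 0.1269.

0.127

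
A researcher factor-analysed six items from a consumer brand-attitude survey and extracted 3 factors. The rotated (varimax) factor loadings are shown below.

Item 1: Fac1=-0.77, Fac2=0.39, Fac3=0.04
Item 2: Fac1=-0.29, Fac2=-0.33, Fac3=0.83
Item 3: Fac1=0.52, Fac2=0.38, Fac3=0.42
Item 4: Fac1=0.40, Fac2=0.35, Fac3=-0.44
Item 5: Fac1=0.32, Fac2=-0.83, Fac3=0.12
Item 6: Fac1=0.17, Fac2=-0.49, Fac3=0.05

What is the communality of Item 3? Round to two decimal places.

h² = 0.52² + 0.38² + 0.42² = 0.2704 + 0.1444 + 0.1764 = 0.5912

0.59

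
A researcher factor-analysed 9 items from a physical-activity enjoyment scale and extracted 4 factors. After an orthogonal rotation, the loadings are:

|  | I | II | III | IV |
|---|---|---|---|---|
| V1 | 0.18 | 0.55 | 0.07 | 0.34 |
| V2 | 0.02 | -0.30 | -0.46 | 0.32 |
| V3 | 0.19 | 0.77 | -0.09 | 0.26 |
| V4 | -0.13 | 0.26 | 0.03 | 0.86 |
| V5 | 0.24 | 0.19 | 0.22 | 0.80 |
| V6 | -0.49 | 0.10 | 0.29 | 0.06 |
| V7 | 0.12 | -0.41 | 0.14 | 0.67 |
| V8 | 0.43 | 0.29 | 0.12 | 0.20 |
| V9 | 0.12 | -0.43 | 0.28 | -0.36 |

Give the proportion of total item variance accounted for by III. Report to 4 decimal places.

0.0523

SS loadings for III = 0.07² + (-0.46)² + (-0.09)² + 0.03² + 0.22² + 0.29² + 0.14² + 0.12² + 0.28² = 0.4704
Proportion of variance = 0.4704 / 9 = 0.0523.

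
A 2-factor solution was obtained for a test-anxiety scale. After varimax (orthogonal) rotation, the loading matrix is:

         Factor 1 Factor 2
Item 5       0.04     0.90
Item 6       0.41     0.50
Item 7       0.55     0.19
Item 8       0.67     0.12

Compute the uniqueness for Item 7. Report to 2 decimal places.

h² = 0.55² + 0.19² = 0.3025 + 0.0361 = 0.3386
Uniqueness u² = 1 − h² = 1 − 0.3386 = 0.6614

0.66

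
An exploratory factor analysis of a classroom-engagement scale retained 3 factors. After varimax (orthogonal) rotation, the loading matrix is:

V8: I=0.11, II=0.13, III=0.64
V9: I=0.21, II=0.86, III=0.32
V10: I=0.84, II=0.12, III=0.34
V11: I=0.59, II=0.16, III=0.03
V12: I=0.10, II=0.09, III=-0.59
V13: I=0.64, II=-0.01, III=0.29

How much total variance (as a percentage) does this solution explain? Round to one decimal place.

Communalities: 0.4386, 0.8861, 0.8356, 0.3746, 0.3662, 0.4938; Σh² = 3.3949.
Total variance with 6 standardized items is 6, so the solution explains 3.3949/6 = 0.5658 = 56.58%.

56.6%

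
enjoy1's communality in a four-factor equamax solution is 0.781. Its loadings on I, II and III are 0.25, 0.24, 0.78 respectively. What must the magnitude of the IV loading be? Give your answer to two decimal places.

0.23

Under orthogonal rotation h² = Σλ², so λ_IV² = h² − (0.7285) = 0.781 − 0.7285 = 0.0525.
|λ| = √0.0525 = 0.2291.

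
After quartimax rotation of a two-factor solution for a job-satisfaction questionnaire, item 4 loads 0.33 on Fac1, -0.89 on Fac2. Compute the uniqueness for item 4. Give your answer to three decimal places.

0.099

h² = 0.33² + (-0.89)² = 0.1089 + 0.7921 = 0.9010
Uniqueness u² = 1 − h² = 1 − 0.9010 = 0.0990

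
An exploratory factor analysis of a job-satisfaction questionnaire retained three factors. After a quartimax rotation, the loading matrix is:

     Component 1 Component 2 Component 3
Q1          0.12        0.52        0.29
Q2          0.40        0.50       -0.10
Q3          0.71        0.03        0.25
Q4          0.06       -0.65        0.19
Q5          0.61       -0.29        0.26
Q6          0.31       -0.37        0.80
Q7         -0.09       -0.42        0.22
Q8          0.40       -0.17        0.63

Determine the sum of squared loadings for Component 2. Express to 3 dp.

1.370

SS loadings for Component 2 = 0.52² + 0.50² + 0.03² + (-0.65)² + (-0.29)² + (-0.37)² + (-0.42)² + (-0.17)² = 0.2704 + 0.2500 + 0.0009 + 0.4225 + 0.0841 + 0.1369 + 0.1764 + 0.0289 = 1.3701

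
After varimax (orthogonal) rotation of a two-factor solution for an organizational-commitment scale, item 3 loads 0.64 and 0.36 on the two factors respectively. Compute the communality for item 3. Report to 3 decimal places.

0.539

h² = 0.64² + 0.36² = 0.4096 + 0.1296 = 0.5392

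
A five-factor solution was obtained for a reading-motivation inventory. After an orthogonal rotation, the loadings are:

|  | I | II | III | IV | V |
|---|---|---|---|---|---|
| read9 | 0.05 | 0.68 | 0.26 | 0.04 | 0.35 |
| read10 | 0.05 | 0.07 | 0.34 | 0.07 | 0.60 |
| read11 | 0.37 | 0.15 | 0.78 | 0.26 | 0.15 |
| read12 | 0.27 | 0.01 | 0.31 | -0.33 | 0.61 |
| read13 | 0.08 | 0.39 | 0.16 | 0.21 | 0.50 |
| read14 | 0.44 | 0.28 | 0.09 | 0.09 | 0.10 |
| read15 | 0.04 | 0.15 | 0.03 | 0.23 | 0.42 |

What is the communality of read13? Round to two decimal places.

0.48

h² = 0.08² + 0.39² + 0.16² + 0.21² + 0.50² = 0.0064 + 0.1521 + 0.0256 + 0.0441 + 0.2500 = 0.4782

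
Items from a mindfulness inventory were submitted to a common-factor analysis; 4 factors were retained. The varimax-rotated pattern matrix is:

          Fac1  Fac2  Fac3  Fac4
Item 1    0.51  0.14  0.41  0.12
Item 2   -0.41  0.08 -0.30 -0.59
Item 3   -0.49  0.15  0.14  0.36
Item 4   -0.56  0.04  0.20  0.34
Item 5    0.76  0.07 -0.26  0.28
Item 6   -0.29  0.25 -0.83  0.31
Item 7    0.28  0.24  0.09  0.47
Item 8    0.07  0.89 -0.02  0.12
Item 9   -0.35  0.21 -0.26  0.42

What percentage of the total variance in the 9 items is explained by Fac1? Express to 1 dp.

SS loadings for Fac1 = 0.51² + (-0.41)² + (-0.49)² + (-0.56)² + 0.76² + (-0.29)² + 0.28² + 0.07² + (-0.35)² = 1.8494
With 9 standardized items, total variance = 9. Proportion = 1.8494/9 = 0.2055 → 20.55%.

20.5%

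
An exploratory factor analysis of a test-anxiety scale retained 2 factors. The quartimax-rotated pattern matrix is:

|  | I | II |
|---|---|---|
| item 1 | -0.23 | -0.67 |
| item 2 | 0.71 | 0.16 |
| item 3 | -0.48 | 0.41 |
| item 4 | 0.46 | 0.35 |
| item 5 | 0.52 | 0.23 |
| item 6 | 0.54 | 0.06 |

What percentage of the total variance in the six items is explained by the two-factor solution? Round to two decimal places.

39.71%

SS loadings by factor: 1.5610, 0.8216; total = 2.3826.
Total variance with 6 standardized items is 6, so the solution explains 2.3826/6 = 0.3971 = 39.71%.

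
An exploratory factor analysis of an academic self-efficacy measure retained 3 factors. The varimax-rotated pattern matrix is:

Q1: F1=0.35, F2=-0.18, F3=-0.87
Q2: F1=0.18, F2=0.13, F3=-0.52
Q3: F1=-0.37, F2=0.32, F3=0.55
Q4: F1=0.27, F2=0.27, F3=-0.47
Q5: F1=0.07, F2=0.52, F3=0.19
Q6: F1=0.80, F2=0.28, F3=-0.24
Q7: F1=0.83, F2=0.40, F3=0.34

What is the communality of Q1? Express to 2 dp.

h² = 0.35² + (-0.18)² + (-0.87)² = 0.1225 + 0.0324 + 0.7569 = 0.9118

0.91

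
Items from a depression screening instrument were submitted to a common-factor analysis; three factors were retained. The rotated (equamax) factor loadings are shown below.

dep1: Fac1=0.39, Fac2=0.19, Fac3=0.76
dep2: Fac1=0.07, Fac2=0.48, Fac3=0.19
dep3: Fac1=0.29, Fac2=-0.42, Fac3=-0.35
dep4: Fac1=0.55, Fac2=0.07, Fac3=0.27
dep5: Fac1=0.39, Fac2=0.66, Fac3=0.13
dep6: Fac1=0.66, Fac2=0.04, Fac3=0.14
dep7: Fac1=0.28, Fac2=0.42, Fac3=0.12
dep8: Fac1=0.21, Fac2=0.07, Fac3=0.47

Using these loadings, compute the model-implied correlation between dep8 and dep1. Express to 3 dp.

r̂ = Σ λ_i·λ_j across factors = (0.21)(0.39) + (0.07)(0.19) + (0.47)(0.76)
  = +0.0819 +0.0133 +0.3572 = 0.4524

0.452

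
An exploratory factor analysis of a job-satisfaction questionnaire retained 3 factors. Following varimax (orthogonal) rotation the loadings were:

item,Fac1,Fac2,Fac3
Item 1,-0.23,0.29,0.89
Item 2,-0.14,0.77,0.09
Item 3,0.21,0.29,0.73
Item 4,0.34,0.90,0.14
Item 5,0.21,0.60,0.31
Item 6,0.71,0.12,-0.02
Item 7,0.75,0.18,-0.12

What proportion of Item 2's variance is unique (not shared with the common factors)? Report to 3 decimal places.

h² = (-0.14)² + 0.77² + 0.09² = 0.0196 + 0.5929 + 0.0081 = 0.6206
Uniqueness u² = 1 − h² = 1 − 0.6206 = 0.3794

0.379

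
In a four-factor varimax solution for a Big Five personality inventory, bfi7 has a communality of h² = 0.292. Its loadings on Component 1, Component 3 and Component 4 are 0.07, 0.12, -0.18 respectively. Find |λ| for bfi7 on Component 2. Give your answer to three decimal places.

0.490

Under orthogonal rotation h² = Σλ², so λ_Component 2² = h² − (0.0517) = 0.292 − 0.0517 = 0.2403.
|λ| = √0.2403 = 0.4902.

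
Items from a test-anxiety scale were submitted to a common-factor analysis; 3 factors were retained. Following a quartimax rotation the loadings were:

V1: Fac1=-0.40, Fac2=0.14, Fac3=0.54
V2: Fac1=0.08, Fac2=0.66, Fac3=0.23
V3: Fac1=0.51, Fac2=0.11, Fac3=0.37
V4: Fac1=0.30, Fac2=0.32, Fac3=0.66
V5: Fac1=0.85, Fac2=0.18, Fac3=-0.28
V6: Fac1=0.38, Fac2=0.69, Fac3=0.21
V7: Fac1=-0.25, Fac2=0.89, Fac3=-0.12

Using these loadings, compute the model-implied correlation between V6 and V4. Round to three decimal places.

0.473

r̂ = Σ λ_i·λ_j across factors = (0.38)(0.30) + (0.69)(0.32) + (0.21)(0.66)
  = +0.1140 +0.2208 +0.1386 = 0.4734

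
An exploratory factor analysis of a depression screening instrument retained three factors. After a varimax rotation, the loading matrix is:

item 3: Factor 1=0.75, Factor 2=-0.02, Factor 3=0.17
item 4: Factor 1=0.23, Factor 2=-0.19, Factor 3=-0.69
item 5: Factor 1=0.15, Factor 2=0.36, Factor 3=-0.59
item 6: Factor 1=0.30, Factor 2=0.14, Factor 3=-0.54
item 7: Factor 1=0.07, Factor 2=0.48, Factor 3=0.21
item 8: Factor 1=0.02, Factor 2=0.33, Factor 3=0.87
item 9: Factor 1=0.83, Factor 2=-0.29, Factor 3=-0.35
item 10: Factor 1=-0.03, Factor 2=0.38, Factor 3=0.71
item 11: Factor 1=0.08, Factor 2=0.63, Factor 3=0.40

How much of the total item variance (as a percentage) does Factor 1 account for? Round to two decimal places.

SS loadings for Factor 1 = 0.75² + 0.23² + 0.15² + 0.30² + 0.07² + 0.02² + 0.83² + (-0.03)² + 0.08² = 1.4294
With 9 standardized items, total variance = 9. Proportion = 1.4294/9 = 0.1588 → 15.88%.

15.88%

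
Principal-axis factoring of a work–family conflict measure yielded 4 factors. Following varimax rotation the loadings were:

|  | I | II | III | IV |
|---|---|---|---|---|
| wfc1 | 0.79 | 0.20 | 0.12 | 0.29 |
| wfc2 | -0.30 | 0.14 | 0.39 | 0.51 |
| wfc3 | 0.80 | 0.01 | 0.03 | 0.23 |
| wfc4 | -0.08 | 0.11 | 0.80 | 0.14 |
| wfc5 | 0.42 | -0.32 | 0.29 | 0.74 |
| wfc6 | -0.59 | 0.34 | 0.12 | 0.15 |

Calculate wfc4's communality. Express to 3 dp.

h² = (-0.08)² + 0.11² + 0.80² + 0.14² = 0.0064 + 0.0121 + 0.6400 + 0.0196 = 0.6781

0.678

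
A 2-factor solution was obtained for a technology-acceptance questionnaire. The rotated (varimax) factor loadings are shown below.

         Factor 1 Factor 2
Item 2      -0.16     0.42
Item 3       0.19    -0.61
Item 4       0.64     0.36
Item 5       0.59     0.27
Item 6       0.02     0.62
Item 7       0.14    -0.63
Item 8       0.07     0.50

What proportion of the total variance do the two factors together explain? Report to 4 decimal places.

0.3752

Communalities: 0.2020, 0.4082, 0.5392, 0.4210, 0.3848, 0.4165, 0.2549; Σh² = 2.6266.
Total variance with 7 standardized items is 7, so the solution explains 2.6266/7 = 0.3752.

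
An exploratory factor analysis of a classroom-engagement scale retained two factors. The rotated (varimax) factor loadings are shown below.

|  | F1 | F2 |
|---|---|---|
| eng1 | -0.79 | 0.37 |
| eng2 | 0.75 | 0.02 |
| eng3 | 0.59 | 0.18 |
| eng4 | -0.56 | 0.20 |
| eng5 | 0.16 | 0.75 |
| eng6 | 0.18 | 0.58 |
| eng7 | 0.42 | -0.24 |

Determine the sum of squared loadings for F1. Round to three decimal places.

SS loadings for F1 = (-0.79)² + 0.75² + 0.59² + (-0.56)² + 0.16² + 0.18² + 0.42² = 0.6241 + 0.5625 + 0.3481 + 0.3136 + 0.0256 + 0.0324 + 0.1764 = 2.0827

2.083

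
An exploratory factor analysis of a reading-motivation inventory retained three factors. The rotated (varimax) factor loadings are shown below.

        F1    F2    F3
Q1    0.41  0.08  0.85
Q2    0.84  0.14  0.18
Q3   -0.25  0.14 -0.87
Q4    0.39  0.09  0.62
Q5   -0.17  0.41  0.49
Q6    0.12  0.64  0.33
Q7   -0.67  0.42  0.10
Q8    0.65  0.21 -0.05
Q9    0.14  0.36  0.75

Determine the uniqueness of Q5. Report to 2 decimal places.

0.56

h² = (-0.17)² + 0.41² + 0.49² = 0.0289 + 0.1681 + 0.2401 = 0.4371
Uniqueness u² = 1 − h² = 1 − 0.4371 = 0.5629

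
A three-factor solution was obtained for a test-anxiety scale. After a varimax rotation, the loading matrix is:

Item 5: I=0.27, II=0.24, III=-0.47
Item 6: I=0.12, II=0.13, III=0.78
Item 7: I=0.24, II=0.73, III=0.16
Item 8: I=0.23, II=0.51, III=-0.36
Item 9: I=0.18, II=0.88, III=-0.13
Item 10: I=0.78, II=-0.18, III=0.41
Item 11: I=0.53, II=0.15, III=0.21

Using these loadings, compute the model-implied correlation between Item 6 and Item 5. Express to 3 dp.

r̂ = Σ λ_i·λ_j across factors = (0.12)(0.27) + (0.13)(0.24) + (0.78)(-0.47)
  = +0.0324 +0.0312 -0.3666 = -0.3030

-0.303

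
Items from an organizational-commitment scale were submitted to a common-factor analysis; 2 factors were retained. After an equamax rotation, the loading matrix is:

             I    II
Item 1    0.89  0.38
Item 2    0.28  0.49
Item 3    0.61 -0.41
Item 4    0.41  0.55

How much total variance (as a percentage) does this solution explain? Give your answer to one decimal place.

SS loadings by factor: 1.4107, 0.8551; total = 2.2658.
Total variance with 4 standardized items is 4, so the solution explains 2.2658/4 = 0.5665 = 56.65%.

56.6%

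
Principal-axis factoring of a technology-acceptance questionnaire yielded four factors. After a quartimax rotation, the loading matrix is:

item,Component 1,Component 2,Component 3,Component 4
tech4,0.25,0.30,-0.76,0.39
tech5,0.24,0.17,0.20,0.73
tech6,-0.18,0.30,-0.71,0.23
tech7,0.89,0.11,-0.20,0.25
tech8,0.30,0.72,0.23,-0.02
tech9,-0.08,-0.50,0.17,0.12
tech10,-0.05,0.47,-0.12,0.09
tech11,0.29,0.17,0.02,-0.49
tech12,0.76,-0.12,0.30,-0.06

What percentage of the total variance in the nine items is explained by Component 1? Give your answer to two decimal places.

SS loadings for Component 1 = 0.25² + 0.24² + (-0.18)² + 0.89² + 0.30² + (-0.08)² + (-0.05)² + 0.29² + 0.76² = 1.7052
With 9 standardized items, total variance = 9. Proportion = 1.7052/9 = 0.1895 → 18.95%.

18.95%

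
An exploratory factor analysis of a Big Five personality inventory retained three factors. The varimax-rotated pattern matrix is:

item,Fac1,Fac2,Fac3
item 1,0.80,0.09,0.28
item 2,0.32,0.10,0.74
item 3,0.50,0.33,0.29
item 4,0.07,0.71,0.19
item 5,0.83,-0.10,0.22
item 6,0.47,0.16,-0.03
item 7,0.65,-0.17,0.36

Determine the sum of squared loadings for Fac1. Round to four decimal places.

2.3296

SS loadings for Fac1 = 0.80² + 0.32² + 0.50² + 0.07² + 0.83² + 0.47² + 0.65² = 0.6400 + 0.1024 + 0.2500 + 0.0049 + 0.6889 + 0.2209 + 0.4225 = 2.3296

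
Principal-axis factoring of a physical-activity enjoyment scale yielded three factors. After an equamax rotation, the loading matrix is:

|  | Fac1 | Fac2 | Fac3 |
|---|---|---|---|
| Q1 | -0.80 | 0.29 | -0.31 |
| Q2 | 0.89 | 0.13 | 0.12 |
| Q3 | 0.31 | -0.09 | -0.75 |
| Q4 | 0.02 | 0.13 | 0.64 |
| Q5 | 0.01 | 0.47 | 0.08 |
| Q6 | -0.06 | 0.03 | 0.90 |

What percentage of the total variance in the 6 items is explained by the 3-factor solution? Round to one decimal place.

63.0%

Communalities: 0.8202, 0.8234, 0.6667, 0.4269, 0.2274, 0.8145; Σh² = 3.7791.
Total variance with 6 standardized items is 6, so the solution explains 3.7791/6 = 0.6299 = 62.99%.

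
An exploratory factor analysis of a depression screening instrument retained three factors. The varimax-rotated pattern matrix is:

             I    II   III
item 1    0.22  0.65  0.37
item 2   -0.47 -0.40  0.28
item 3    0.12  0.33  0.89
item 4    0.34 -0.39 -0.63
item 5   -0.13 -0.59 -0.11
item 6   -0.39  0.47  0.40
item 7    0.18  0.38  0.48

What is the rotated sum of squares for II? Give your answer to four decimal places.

SS loadings for II = 0.65² + (-0.40)² + 0.33² + (-0.39)² + (-0.59)² + 0.47² + 0.38² = 0.4225 + 0.1600 + 0.1089 + 0.1521 + 0.3481 + 0.2209 + 0.1444 = 1.5569

1.5569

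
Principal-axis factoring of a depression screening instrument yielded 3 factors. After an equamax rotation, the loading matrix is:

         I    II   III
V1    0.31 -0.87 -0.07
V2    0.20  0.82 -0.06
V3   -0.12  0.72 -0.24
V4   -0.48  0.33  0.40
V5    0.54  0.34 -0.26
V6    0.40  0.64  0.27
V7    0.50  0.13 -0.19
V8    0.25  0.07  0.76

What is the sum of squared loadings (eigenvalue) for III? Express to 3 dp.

SS loadings for III = (-0.07)² + (-0.06)² + (-0.24)² + 0.40² + (-0.26)² + 0.27² + (-0.19)² + 0.76² = 0.0049 + 0.0036 + 0.0576 + 0.1600 + 0.0676 + 0.0729 + 0.0361 + 0.5776 = 0.9803

0.980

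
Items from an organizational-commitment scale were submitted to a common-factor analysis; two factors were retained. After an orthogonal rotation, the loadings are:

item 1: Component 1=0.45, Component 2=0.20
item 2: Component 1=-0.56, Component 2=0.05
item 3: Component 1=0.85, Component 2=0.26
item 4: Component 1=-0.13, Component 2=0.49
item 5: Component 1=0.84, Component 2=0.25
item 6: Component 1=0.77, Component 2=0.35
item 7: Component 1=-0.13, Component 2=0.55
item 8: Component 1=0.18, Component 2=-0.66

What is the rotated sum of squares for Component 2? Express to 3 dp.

1.273

SS loadings for Component 2 = 0.20² + 0.05² + 0.26² + 0.49² + 0.25² + 0.35² + 0.55² + (-0.66)² = 0.0400 + 0.0025 + 0.0676 + 0.2401 + 0.0625 + 0.1225 + 0.3025 + 0.4356 = 1.2733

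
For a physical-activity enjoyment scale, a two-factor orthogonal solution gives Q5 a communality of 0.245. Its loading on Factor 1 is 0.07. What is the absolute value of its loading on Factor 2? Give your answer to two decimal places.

0.49

Under orthogonal rotation h² = Σλ², so λ_Factor 2² = h² − (0.0049) = 0.245 − 0.0049 = 0.2401.
|λ| = √0.2401 = 0.4900.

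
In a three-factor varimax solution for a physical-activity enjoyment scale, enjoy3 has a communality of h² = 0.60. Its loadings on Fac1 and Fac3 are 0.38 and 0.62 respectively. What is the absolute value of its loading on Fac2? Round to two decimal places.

0.27

Under orthogonal rotation h² = Σλ², so λ_Fac2² = h² − (0.5288) = 0.60 − 0.5288 = 0.0712.
|λ| = √0.0712 = 0.2668.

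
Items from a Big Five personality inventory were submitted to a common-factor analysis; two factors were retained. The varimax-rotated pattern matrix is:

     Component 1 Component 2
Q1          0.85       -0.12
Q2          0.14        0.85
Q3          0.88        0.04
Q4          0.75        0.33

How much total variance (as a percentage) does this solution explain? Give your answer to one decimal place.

Communalities: 0.7369, 0.7421, 0.7760, 0.6714; Σh² = 2.9264.
Total variance with 4 standardized items is 4, so the solution explains 2.9264/4 = 0.7316 = 73.16%.

73.2%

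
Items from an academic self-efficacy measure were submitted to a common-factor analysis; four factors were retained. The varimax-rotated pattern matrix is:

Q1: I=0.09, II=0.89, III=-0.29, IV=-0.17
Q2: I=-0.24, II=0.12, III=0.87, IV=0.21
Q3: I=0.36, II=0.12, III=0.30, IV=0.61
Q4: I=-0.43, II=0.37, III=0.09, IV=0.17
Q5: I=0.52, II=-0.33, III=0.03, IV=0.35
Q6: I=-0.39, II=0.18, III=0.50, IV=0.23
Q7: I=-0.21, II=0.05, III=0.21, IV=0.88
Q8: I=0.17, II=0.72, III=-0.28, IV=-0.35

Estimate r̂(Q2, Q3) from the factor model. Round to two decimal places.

r̂ = Σ λ_i·λ_j across factors = (-0.24)(0.36) + (0.12)(0.12) + (0.87)(0.30) + (0.21)(0.61)
  = -0.0864 +0.0144 +0.2610 +0.1281 = 0.3171

0.32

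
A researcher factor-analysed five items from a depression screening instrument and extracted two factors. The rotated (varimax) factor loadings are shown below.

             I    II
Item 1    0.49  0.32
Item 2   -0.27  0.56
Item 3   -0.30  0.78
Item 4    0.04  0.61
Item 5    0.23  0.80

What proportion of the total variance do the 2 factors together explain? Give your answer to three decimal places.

0.499

SS loadings by factor: 0.4575, 2.0365; total = 2.4940.
Total variance with 5 standardized items is 5, so the solution explains 2.4940/5 = 0.4988.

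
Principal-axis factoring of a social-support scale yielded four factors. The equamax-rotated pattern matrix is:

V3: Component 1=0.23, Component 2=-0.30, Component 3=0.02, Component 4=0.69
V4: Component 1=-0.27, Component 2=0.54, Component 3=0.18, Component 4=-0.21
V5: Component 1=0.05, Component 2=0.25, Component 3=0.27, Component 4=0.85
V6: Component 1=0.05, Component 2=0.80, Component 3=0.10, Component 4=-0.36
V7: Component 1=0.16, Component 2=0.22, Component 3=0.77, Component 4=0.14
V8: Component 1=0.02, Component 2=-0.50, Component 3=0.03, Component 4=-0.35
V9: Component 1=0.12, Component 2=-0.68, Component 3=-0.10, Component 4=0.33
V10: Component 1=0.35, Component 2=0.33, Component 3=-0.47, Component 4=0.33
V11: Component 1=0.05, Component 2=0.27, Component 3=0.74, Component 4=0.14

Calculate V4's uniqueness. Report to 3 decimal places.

h² = (-0.27)² + 0.54² + 0.18² + (-0.21)² = 0.0729 + 0.2916 + 0.0324 + 0.0441 = 0.4410
Uniqueness u² = 1 − h² = 1 − 0.4410 = 0.5590

0.559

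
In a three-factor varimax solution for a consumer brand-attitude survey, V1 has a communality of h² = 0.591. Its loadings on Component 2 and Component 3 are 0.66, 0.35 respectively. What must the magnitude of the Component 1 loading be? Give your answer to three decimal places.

Under orthogonal rotation h² = Σλ², so λ_Component 1² = h² − (0.5581) = 0.591 − 0.5581 = 0.0329.
|λ| = √0.0329 = 0.1814.

0.181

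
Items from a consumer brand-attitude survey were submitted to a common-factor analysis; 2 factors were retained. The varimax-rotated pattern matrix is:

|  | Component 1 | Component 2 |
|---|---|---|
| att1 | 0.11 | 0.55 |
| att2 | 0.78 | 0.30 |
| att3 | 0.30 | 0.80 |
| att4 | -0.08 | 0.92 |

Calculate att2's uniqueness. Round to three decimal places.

h² = 0.78² + 0.30² = 0.6084 + 0.0900 = 0.6984
Uniqueness u² = 1 − h² = 1 − 0.6984 = 0.3016

0.302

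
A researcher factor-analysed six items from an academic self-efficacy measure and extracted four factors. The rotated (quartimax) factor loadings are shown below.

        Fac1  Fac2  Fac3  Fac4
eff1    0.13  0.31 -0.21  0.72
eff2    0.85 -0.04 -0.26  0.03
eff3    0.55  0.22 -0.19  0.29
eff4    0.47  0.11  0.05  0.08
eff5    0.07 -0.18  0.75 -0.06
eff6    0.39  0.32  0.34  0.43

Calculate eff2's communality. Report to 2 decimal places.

0.79

h² = 0.85² + (-0.04)² + (-0.26)² + 0.03² = 0.7225 + 0.0016 + 0.0676 + 0.0009 = 0.7926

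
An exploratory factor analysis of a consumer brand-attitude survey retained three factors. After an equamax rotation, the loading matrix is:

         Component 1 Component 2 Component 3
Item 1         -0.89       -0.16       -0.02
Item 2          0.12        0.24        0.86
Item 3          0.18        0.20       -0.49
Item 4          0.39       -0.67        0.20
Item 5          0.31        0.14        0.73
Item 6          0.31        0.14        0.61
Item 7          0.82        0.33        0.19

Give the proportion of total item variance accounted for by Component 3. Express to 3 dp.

SS loadings for Component 3 = (-0.02)² + 0.86² + (-0.49)² + 0.20² + 0.73² + 0.61² + 0.19² = 1.9612
Proportion of variance = 1.9612 / 7 = 0.2802.

0.280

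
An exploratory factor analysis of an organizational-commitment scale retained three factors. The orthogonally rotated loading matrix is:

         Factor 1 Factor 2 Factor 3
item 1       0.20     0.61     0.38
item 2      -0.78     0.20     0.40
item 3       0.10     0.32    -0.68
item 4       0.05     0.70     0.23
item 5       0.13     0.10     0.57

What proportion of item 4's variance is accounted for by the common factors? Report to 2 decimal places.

h² = 0.05² + 0.70² + 0.23² = 0.0025 + 0.4900 + 0.0529 = 0.5454

0.55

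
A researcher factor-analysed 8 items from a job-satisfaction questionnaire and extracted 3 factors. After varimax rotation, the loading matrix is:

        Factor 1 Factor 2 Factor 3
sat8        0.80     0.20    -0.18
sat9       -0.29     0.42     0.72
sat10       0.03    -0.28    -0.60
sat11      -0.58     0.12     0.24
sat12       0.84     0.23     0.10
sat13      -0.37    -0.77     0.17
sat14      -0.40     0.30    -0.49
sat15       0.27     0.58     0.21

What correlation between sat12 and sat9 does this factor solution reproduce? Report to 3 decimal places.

-0.075

r̂ = Σ λ_i·λ_j across factors = (0.84)(-0.29) + (0.23)(0.42) + (0.10)(0.72)
  = -0.2436 +0.0966 +0.0720 = -0.0750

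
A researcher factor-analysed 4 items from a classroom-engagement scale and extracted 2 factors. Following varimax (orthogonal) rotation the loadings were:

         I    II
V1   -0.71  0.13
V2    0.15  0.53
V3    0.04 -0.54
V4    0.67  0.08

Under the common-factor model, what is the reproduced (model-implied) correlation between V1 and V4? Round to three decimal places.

-0.465

r̂ = Σ λ_i·λ_j across factors = (-0.71)(0.67) + (0.13)(0.08)
  = -0.4757 +0.0104 = -0.4653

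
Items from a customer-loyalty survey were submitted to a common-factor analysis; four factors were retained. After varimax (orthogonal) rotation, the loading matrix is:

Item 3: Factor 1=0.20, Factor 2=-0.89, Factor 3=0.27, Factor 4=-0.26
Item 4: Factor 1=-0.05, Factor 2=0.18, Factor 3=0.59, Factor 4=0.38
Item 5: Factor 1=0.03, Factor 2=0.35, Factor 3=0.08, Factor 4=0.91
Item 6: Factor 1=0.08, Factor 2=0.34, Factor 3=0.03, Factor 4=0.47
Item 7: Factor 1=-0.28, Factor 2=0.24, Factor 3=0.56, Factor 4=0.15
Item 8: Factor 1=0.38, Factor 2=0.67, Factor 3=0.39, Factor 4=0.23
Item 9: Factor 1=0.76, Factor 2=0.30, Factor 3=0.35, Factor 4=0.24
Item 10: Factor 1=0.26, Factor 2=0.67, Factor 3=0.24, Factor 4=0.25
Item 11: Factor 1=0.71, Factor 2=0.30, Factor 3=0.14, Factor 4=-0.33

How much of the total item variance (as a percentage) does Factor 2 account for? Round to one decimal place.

24.4%

SS loadings for Factor 2 = (-0.89)² + 0.18² + 0.35² + 0.34² + 0.24² + 0.67² + 0.30² + 0.67² + 0.30² = 2.1980
With 9 standardized items, total variance = 9. Proportion = 2.1980/9 = 0.2442 → 24.42%.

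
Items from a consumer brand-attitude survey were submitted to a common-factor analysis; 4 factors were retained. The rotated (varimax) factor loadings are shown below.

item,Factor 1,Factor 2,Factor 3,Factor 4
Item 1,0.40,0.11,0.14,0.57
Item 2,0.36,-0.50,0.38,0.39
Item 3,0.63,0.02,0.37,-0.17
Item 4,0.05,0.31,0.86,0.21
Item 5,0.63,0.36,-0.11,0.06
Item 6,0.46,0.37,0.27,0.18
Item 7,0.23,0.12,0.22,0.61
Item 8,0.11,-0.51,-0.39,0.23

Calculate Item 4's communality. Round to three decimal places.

h² = 0.05² + 0.31² + 0.86² + 0.21² = 0.0025 + 0.0961 + 0.7396 + 0.0441 = 0.8823

0.882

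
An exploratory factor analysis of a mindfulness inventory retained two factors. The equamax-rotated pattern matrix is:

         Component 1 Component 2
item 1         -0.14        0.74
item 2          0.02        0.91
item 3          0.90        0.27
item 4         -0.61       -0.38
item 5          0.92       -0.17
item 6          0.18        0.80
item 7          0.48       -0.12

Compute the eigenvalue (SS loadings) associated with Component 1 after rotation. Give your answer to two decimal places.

2.31

SS loadings for Component 1 = (-0.14)² + 0.02² + 0.90² + (-0.61)² + 0.92² + 0.18² + 0.48² = 0.0196 + 0.0004 + 0.8100 + 0.3721 + 0.8464 + 0.0324 + 0.2304 = 2.3113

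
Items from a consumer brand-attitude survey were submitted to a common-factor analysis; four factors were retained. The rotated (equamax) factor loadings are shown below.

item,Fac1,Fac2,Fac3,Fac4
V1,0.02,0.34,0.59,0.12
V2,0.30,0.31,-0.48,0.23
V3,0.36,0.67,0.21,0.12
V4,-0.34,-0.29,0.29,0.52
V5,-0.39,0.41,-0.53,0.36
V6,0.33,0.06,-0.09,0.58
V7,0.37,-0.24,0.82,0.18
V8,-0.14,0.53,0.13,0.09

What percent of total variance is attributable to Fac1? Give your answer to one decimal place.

9.4%

SS loadings for Fac1 = 0.02² + 0.30² + 0.36² + (-0.34)² + (-0.39)² + 0.33² + 0.37² + (-0.14)² = 0.7531
With 8 standardized items, total variance = 8. Proportion = 0.7531/8 = 0.0941 → 9.41%.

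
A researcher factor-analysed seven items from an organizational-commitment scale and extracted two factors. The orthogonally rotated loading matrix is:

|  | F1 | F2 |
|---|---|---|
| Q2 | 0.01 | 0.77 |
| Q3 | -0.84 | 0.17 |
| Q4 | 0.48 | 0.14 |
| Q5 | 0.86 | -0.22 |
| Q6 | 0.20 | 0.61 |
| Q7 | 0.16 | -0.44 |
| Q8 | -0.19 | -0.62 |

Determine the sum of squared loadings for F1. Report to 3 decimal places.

1.777

SS loadings for F1 = 0.01² + (-0.84)² + 0.48² + 0.86² + 0.20² + 0.16² + (-0.19)² = 0.0001 + 0.7056 + 0.2304 + 0.7396 + 0.0400 + 0.0256 + 0.0361 = 1.7774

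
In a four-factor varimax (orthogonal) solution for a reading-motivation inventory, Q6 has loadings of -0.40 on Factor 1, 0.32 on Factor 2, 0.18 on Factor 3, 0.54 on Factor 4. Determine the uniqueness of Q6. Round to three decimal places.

h² = (-0.40)² + 0.32² + 0.18² + 0.54² = 0.1600 + 0.1024 + 0.0324 + 0.2916 = 0.5864
Uniqueness u² = 1 − h² = 1 − 0.5864 = 0.4136

0.414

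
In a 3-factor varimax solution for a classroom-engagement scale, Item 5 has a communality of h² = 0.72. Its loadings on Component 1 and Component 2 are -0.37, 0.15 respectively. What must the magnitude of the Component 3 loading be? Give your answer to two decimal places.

0.75

Under orthogonal rotation h² = Σλ², so λ_Component 3² = h² − (0.1594) = 0.72 − 0.1594 = 0.5606.
|λ| = √0.5606 = 0.7487.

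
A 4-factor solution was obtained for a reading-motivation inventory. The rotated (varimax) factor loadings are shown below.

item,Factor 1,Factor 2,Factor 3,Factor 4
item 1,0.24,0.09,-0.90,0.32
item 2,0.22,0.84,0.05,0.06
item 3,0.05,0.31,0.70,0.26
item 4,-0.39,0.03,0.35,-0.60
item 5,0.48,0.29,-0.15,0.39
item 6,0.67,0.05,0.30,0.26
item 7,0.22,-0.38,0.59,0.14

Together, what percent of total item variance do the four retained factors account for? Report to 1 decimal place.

SS loadings by factor: 0.9883, 1.0417, 1.8856, 0.7729; total = 4.6885.
Total variance with 7 standardized items is 7, so the solution explains 4.6885/7 = 0.6698 = 66.98%.

67.0%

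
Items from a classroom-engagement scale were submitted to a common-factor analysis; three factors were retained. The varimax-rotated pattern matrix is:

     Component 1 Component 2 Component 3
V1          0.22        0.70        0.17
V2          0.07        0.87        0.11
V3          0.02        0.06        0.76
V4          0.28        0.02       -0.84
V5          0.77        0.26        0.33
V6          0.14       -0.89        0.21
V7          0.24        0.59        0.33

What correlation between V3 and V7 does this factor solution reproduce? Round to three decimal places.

r̂ = Σ λ_i·λ_j across factors = (0.02)(0.24) + (0.06)(0.59) + (0.76)(0.33)
  = +0.0048 +0.0354 +0.2508 = 0.2910

0.291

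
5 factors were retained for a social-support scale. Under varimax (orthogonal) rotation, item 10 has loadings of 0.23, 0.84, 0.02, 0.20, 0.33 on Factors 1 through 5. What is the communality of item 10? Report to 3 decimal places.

h² = 0.23² + 0.84² + 0.02² + 0.20² + 0.33² = 0.0529 + 0.7056 + 0.0004 + 0.0400 + 0.1089 = 0.9078

0.908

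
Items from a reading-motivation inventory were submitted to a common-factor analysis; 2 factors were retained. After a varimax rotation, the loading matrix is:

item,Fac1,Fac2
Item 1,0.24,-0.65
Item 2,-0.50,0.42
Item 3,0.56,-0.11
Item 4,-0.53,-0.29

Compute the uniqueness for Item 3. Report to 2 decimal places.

0.67

h² = 0.56² + (-0.11)² = 0.3136 + 0.0121 = 0.3257
Uniqueness u² = 1 − h² = 1 − 0.3257 = 0.6743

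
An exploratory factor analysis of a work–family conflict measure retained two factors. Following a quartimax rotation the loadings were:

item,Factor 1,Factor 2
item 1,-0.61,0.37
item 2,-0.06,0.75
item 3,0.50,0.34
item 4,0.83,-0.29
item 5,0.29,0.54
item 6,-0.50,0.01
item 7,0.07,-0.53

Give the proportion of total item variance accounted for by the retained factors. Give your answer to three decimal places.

0.446

SS loadings by factor: 1.6536, 1.4717; total = 3.1253.
Total variance with 7 standardized items is 7, so the solution explains 3.1253/7 = 0.4465.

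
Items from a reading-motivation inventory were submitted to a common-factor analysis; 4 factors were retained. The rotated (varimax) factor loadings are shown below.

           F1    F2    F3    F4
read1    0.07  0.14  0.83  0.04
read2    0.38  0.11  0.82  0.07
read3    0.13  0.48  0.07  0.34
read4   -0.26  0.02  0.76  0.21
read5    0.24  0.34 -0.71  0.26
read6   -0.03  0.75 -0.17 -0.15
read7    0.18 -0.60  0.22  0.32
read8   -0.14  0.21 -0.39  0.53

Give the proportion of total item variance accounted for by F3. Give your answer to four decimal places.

0.3347

SS loadings for F3 = 0.83² + 0.82² + 0.07² + 0.76² + (-0.71)² + (-0.17)² + 0.22² + (-0.39)² = 2.6773
Proportion of variance = 2.6773 / 8 = 0.3347.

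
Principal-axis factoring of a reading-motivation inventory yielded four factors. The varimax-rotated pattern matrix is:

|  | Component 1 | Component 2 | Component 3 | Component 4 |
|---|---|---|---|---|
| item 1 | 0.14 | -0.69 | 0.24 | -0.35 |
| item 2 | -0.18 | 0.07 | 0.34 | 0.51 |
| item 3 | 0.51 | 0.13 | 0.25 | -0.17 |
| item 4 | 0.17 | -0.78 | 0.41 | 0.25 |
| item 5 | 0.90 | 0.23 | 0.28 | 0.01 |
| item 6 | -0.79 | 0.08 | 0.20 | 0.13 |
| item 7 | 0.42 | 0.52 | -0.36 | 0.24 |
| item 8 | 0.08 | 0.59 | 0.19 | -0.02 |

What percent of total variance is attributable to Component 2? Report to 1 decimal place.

22.3%

SS loadings for Component 2 = (-0.69)² + 0.07² + 0.13² + (-0.78)² + 0.23² + 0.08² + 0.52² + 0.59² = 1.7841
With 8 standardized items, total variance = 8. Proportion = 1.7841/8 = 0.2230 → 22.30%.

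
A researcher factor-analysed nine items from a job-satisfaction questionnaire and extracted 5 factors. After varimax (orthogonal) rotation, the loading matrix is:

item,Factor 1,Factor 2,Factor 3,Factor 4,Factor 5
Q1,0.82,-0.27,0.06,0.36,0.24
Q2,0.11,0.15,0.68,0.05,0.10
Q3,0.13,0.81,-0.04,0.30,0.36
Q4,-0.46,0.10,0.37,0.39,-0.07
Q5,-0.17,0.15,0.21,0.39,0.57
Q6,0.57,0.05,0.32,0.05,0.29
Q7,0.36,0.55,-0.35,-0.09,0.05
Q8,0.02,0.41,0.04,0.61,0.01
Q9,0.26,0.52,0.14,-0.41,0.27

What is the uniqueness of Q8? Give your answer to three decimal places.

h² = 0.02² + 0.41² + 0.04² + 0.61² + 0.01² = 0.0004 + 0.1681 + 0.0016 + 0.3721 + 0.0001 = 0.5423
Uniqueness u² = 1 − h² = 1 − 0.5423 = 0.4577

0.458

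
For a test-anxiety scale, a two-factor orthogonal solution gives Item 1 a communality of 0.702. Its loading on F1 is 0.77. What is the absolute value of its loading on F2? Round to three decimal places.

Under orthogonal rotation h² = Σλ², so λ_F2² = h² − (0.5929) = 0.702 − 0.5929 = 0.1091.
|λ| = √0.1091 = 0.3303.

0.330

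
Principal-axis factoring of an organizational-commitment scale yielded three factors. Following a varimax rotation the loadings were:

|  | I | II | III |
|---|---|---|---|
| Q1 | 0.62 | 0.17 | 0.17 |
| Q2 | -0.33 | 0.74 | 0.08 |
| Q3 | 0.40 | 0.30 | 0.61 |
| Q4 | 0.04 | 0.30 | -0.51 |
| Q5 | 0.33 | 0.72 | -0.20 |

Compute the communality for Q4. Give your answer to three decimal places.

0.352

h² = 0.04² + 0.30² + (-0.51)² = 0.0016 + 0.0900 + 0.2601 = 0.3517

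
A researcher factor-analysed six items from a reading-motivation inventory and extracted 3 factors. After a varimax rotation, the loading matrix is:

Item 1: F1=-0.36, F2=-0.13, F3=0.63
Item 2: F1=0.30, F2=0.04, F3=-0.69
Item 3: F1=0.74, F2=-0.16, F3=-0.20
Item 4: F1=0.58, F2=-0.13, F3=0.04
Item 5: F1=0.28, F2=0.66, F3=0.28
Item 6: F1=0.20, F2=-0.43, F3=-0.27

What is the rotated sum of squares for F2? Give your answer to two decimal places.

0.68

SS loadings for F2 = (-0.13)² + 0.04² + (-0.16)² + (-0.13)² + 0.66² + (-0.43)² = 0.0169 + 0.0016 + 0.0256 + 0.0169 + 0.4356 + 0.1849 = 0.6815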